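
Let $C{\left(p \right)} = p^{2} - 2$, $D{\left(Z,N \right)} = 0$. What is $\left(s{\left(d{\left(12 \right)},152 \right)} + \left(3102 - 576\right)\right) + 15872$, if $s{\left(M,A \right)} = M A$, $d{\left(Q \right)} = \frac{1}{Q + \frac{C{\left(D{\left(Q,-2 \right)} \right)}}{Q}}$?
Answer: $\frac{1307170}{71} \approx 18411.0$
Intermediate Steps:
$C{\left(p \right)} = -2 + p^{2}$ ($C{\left(p \right)} = p^{2} - 2 = -2 + p^{2}$)
$d{\left(Q \right)} = \frac{1}{Q - \frac{2}{Q}}$ ($d{\left(Q \right)} = \frac{1}{Q + \frac{-2 + 0^{2}}{Q}} = \frac{1}{Q + \frac{-2 + 0}{Q}} = \frac{1}{Q - \frac{2}{Q}}$)
$s{\left(M,A \right)} = A M$
$\left(s{\left(d{\left(12 \right)},152 \right)} + \left(3102 - 576\right)\right) + 15872 = \left(152 \frac{12}{-2 + 12^{2}} + \left(3102 - 576\right)\right) + 15872 = \left(152 \frac{12}{-2 + 144} + \left(3102 - 576\right)\right) + 15872 = \left(152 \cdot \frac{12}{142} + 2526\right) + 15872 = \left(152 \cdot 12 \cdot \frac{1}{142} + 2526\right) + 15872 = \left(152 \cdot \frac{6}{71} + 2526\right) + 15872 = \left(\frac{912}{71} + 2526\right) + 15872 = \frac{180258}{71} + 15872 = \frac{1307170}{71}$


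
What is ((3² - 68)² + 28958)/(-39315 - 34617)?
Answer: -10813/24644 ≈ -0.43877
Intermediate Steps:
((3² - 68)² + 28958)/(-39315 - 34617) = ((9 - 68)² + 28958)/(-73932) = ((-59)² + 28958)*(-1/73932) = (3481 + 28958)*(-1/73932) = 32439*(-1/73932) = -10813/24644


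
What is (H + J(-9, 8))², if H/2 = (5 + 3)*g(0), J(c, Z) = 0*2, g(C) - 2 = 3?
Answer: 6400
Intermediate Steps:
g(C) = 5 (g(C) = 2 + 3 = 5)
J(c, Z) = 0
H = 80 (H = 2*((5 + 3)*5) = 2*(8*5) = 2*40 = 80)
(H + J(-9, 8))² = (80 + 0)² = 80² = 6400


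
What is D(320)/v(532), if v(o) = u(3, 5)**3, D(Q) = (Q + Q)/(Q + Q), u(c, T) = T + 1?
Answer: 1/216 ≈ 0.0046296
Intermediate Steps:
u(c, T) = 1 + T
D(Q) = 1 (D(Q) = (2*Q)/((2*Q)) = (2*Q)*(1/(2*Q)) = 1)
v(o) = 216 (v(o) = (1 + 5)**3 = 6**3 = 216)
D(320)/v(532) = 1/216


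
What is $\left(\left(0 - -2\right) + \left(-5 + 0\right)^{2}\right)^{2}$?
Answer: $729$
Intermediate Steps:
$\left(\left(0 - -2\right) + \left(-5 + 0\right)^{2}\right)^{2} = \left(\left(0 + 2\right) + \left(-5\right)^{2}\right)^{2} = \left(2 + 25\right)^{2} = 27^{2} = 729$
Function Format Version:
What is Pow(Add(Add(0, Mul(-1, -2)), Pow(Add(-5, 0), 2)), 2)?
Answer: 729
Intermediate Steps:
Pow(Add(Add(0, Mul(-1, -2)), Pow(Add(-5, 0), 2)), 2) = Pow(Add(Add(0, 2), Pow(-5, 2)), 2) = Pow(Add(2, 25), 2) = Pow(27, 2) = 729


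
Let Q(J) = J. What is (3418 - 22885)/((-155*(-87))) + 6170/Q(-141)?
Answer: -28649099/633795 ≈ -45.202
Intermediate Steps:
(3418 - 22885)/((-155*(-87))) + 6170/Q(-141) = (3418 - 22885)/((-155*(-87))) + 6170/(-141) = -19467/13485 + 6170*(-1/141) = -19467*1/13485 - 6170/141 = -6489/4495 - 6170/141 = -28649099/633795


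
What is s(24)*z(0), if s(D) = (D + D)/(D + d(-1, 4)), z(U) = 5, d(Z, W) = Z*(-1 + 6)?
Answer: 240/19 ≈ 12.632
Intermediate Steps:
d(Z, W) = 5*Z (d(Z, W) = Z*5 = 5*Z)
s(D) = 2*D/(-5 + D) (s(D) = (D + D)/(D + 5*(-1)) = (2*D)/(D - 5) = (2*D)/(-5 + D) = 2*D/(-5 + D))
s(24)*z(0) = (2*24/(-5 + 24))*5 = (2*24/19)*5 = (2*24*(1/19))*5 = (48/19)*5 = 240/19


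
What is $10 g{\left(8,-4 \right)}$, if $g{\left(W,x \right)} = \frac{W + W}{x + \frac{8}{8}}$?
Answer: $- \frac{160}{3} \approx -53.333$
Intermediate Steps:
$g{\left(W,x \right)} = \frac{2 W}{1 + x}$ ($g{\left(W,x \right)} = \frac{2 W}{x + 8 \cdot \frac{1}{8}} = \frac{2 W}{x + 1} = \frac{2 W}{1 + x}$)
$10 g{\left(8,-4 \right)} = 10 \cdot 2 \cdot 8 \frac{1}{1 - 4} = 10 \cdot 2 \cdot 8 \frac{1}{-3} = 10 \cdot 2 \cdot 8 \left(- \frac{1}{3}\right) = 10 \left(- \frac{16}{3}\right) = - \frac{160}{3}$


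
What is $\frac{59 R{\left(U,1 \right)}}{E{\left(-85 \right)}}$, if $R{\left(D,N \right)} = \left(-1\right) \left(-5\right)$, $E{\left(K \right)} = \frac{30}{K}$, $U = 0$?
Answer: $- \frac{5015}{6} \approx -835.83$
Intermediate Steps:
$R{\left(D,N \right)} = 5$
$\frac{59 R{\left(U,1 \right)}}{E{\left(-85 \right)}} = \frac{59 \cdot 5}{30 \frac{1}{-85}} = \frac{295}{30 \left(- \frac{1}{85}\right)} = \frac{295}{- \frac{6}{17}} = 295 \left(- \frac{17}{6}\right) = - \frac{5015}{6}$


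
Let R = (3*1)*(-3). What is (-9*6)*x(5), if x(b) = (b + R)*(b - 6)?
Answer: -216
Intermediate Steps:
R = -9 (R = 3*(-3) = -9)
x(b) = (-9 + b)*(-6 + b) (x(b) = (b - 9)*(b - 6) = (-9 + b)*(-6 + b))
(-9*6)*x(5) = (-9*6)*(54 + 5² - 15*5) = -54*(54 + 25 - 75) = -54*4 = -216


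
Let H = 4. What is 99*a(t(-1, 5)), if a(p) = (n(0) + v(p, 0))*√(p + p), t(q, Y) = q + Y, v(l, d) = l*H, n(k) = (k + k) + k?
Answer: 3168*√2 ≈ 4480.2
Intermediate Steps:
n(k) = 3*k (n(k) = 2*k + k = 3*k)
v(l, d) = 4*l (v(l, d) = l*4 = 4*l)
t(q, Y) = Y + q
a(p) = 4*√2*p^(3/2) (a(p) = (3*0 + 4*p)*√(p + p) = (0 + 4*p)*√(2*p) = (4*p)*(√2*√p) = 4*√2*p^(3/2))
99*a(t(-1, 5)) = 99*(4*√2*(5 - 1)^(3/2)) = 99*(4*√2*4^(3/2)) = 99*(4*√2*8) = 99*(32*√2) = 3168*√2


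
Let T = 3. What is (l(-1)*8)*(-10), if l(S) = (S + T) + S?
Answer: -80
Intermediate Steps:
l(S) = 3 + 2*S (l(S) = (S + 3) + S = (3 + S) + S = 3 + 2*S)
(l(-1)*8)*(-10) = ((3 + 2*(-1))*8)*(-10) = ((3 - 2)*8)*(-10) = (1*8)*(-10) = 8*(-10) = -80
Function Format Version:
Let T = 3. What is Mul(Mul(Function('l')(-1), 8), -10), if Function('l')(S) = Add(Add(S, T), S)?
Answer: -80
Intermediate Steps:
Function('l')(S) = Add(3, Mul(2, S)) (Function('l')(S) = Add(Add(S, 3), S) = Add(Add(3, S), S) = Add(3, Mul(2, S)))
Mul(Mul(Function('l')(-1), 8), -10) = Mul(Mul(Add(3, Mul(2, -1)), 8), -10) = Mul(Mul(Add(3, -2), 8), -10) = Mul(Mul(1, 8), -10) = Mul(8, -10) = -80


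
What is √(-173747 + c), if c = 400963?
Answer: 4*√14201 ≈ 476.67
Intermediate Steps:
√(-173747 + c) = √(-173747 + 400963) = √227216 = 4*√14201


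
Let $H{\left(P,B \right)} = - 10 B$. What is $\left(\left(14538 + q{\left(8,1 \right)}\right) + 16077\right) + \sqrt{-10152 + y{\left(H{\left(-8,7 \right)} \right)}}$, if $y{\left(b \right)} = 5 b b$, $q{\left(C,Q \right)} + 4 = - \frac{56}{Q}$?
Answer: $30555 + 2 \sqrt{3587} \approx 30675.0$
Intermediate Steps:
$q{\left(C,Q \right)} = -4 - \frac{56}{Q}$
$y{\left(b \right)} = 5 b^{2}$
$\left(\left(14538 + q{\left(8,1 \right)}\right) + 16077\right) + \sqrt{-10152 + y{\left(H{\left(-8,7 \right)} \right)}} = \left(\left(14538 - \left(4 + \frac{56}{1}\right)\right) + 16077\right) + \sqrt{-10152 + 5 \left(\left(-10\right) 7\right)^{2}} = \left(\left(14538 - 60\right) + 16077\right) + \sqrt{-10152 + 5 \left(-70\right)^{2}} = \left(\left(14538 - 60\right) + 16077\right) + \sqrt{-10152 + 5 \cdot 4900} = \left(\left(14538 - 60\right) + 16077\right) + \sqrt{-10152 + 24500} = \left(14478 + 16077\right) + \sqrt{14348} = 30555 + 2 \sqrt{3587}$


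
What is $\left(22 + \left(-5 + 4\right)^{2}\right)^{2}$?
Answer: $529$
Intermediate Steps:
$\left(22 + \left(-5 + 4\right)^{2}\right)^{2} = \left(22 + \left(-1\right)^{2}\right)^{2} = \left(22 + 1\right)^{2} = 23^{2} = 529$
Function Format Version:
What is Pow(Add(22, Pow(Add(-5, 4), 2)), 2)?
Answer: 529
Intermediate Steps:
Pow(Add(22, Pow(Add(-5, 4), 2)), 2) = Pow(Add(22, Pow(-1, 2)), 2) = Pow(Add(22, 1), 2) = Pow(23, 2) = 529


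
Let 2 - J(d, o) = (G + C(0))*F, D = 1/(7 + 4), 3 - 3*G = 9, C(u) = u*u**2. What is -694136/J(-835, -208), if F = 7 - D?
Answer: -3817748/87 ≈ -43882.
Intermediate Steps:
C(u) = u**3
G = -2 (G = 1 - 1/3*9 = 1 - 3 = -2)
D = 1/11 ≈ 0.090909
F = 76/11 (F = 7 - 1*1/11 = 7 - 1/11 = 76/11 ≈ 6.9091)
J(d, o) = 174/11 (J(d, o) = 2 - (-2 + 0**3)*76/11 = 2 - (-2 + 0)*76/11 = 2 - (-2)*76/11 = 2 - 1*(-152/11) = 2 + 152/11 = 174/11)
-694136/J(-835, -208) = -694136/174/11 = -694136*11/174 = -3817748/87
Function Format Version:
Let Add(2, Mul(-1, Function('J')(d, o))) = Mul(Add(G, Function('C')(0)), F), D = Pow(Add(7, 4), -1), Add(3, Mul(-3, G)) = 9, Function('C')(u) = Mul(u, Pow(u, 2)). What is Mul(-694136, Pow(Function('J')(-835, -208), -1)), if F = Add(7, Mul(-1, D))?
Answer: Rational(-3817748, 87) ≈ -43882.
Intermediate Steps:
Function('C')(u) = Pow(u, 3)
G = -2 (G = Add(1, Mul(Rational(-1, 3), 9)) = Add(1, -3) = -2)
D = Rational(1, 11) (D = Pow(11, -1) = Rational(1, 11) ≈ 0.090909)
F = Rational(76, 11) (F = Add(7, Mul(-1, Rational(1, 11))) = Add(7, Rational(-1, 11)) = Rational(76, 11) ≈ 6.9091)
Function('J')(d, o) = Rational(174, 11) (Function('J')(d, o) = Add(2, Mul(-1, Mul(Add(-2, Pow(0, 3)), Rational(76, 11)))) = Add(2, Mul(-1, Mul(Add(-2, 0), Rational(76, 11)))) = Add(2, Mul(-1, Mul(-2, Rational(76, 11)))) = Add(2, Mul(-1, Rational(-152, 11))) = Add(2, Rational(152, 11)) = Rational(174, 11))
Mul(-694136, Pow(Function('J')(-835, -208), -1)) = Mul(-694136, Pow(Rational(174, 11), -1)) = Mul(-694136, Rational(11, 174)) = Rational(-3817748, 87)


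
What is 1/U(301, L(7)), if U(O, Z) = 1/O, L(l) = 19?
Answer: 301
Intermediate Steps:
1/U(301, L(7)) = 1/(1/301) = 301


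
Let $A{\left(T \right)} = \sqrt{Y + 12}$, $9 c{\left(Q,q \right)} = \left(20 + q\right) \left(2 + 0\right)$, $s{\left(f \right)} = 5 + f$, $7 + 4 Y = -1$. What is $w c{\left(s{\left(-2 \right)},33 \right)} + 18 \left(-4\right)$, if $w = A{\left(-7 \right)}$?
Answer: $-72 + \frac{106 \sqrt{10}}{9} \approx -34.755$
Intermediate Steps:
$Y = -2$ ($Y = - \frac{7}{4} + \frac{1}{4} \left(-1\right) = - \frac{7}{4} - \frac{1}{4} = -2$)
$c{\left(Q,q \right)} = \frac{40}{9} + \frac{2 q}{9}$ ($c{\left(Q,q \right)} = \frac{\left(20 + q\right) \left(2 + 0\right)}{9} = \frac{\left(20 + q\right) 2}{9} = \frac{40 + 2 q}{9} = \frac{40}{9} + \frac{2 q}{9}$)
$A{\left(T \right)} = \sqrt{10}$ ($A{\left(T \right)} = \sqrt{-2 + 12} = \sqrt{10}$)
$w = \sqrt{10} \approx 3.1623$
$w c{\left(s{\left(-2 \right)},33 \right)} + 18 \left(-4\right) = \sqrt{10} \left(\frac{40}{9} + \frac{2}{9} \cdot 33\right) + 18 \left(-4\right) = \sqrt{10} \left(\frac{40}{9} + \frac{22}{3}\right) - 72 = \sqrt{10} \cdot \frac{106}{9} - 72 = \frac{106 \sqrt{10}}{9} - 72 = -72 + \frac{106 \sqrt{10}}{9}$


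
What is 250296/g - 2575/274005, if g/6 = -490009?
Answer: -2538433151/26852983209 ≈ -0.094531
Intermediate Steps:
g = -2940054 (g = 6*(-490009) = -2940054)
250296/g - 2575/274005 = 250296/(-2940054) - 2575/274005 = 250296*(-1/2940054) - 2575*1/274005 = -41716/490009 - 515/54801 = -2538433151/26852983209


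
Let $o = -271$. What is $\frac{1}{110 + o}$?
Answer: $- \frac{1}{161} \approx -0.0062112$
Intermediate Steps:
$\frac{1}{110 + o} = \frac{1}{110 - 271} = \frac{1}{-161} = - \frac{1}{161}$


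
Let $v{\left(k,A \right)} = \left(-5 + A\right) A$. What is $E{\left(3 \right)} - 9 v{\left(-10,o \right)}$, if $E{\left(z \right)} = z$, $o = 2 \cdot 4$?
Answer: $-213$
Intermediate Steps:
$o = 8$
$v{\left(k,A \right)} = A \left(-5 + A\right)$
$E{\left(3 \right)} - 9 v{\left(-10,o \right)} = 3 - 9 \cdot 8 \left(-5 + 8\right) = 3 - 9 \cdot 8 \cdot 3 = 3 - 216 = -213$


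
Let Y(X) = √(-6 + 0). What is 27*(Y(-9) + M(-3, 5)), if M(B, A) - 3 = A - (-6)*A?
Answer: 1026 + 27*I*√6 ≈ 1026.0 + 66.136*I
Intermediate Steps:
M(B, A) = 3 + 7*A (M(B, A) = 3 + (A - (-6)*A) = 3 + (A + 6*A) = 3 + 7*A)
Y(X) = I*√6 (Y(X) = √(-6) = I*√6)
27*(Y(-9) + M(-3, 5)) = 27*(I*√6 + (3 + 7*5)) = 27*(I*√6 + (3 + 35)) = 27*(I*√6 + 38) = 27*(38 + I*√6) = 1026 + 27*I*√6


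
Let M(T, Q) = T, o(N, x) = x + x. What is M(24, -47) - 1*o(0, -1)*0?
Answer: 24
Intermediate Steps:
o(N, x) = 2*x
M(24, -47) - 1*o(0, -1)*0 = 24 - 1*(2*(-1))*0 = 24 - 1*(-2)*0 = 24 - (-2)*0 = 24 - 1*0 = 24 + 0 = 24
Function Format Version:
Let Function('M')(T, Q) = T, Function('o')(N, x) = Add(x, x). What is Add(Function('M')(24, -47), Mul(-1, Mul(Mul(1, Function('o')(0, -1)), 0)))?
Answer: 24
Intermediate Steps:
Function('o')(N, x) = Mul(2, x)
Add(Function('M')(24, -47), Mul(-1, Mul(Mul(1, Function('o')(0, -1)), 0))) = Add(24, Mul(-1, Mul(Mul(1, Mul(2, -1)), 0))) = Add(24, Mul(-1, Mul(Mul(1, -2), 0))) = Add(24, Mul(-1, Mul(-2, 0))) = Add(24, Mul(-1, 0)) = Add(24, 0) = 24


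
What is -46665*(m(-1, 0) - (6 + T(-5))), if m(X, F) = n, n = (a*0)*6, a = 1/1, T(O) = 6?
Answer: 559980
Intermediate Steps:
a = 1
n = 0 (n = (1*0)*6 = 0*6 = 0)
m(X, F) = 0
-46665*(m(-1, 0) - (6 + T(-5))) = -46665*(0 - (6 + 6)) = -46665*(0 - 1*12) = -46665*(0 - 12) = -46665*(-12) = 559980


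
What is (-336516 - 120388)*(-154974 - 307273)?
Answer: 211202503288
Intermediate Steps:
(-336516 - 120388)*(-154974 - 307273) = -456904*(-462247) = 211202503288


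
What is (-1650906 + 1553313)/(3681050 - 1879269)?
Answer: -97593/1801781 ≈ -0.054165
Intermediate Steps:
(-1650906 + 1553313)/(3681050 - 1879269) = -97593/1801781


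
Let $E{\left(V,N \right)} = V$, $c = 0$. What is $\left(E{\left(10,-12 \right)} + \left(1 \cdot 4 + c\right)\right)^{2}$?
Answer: $196$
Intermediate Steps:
$\left(E{\left(10,-12 \right)} + \left(1 \cdot 4 + c\right)\right)^{2} = \left(10 + \left(1 \cdot 4 + 0\right)\right)^{2} = \left(10 + \left(4 + 0\right)\right)^{2} = \left(10 + 4\right)^{2} = 14^{2} = 196$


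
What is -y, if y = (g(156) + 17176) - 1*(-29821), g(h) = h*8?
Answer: -48245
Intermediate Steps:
g(h) = 8*h
y = 48245 (y = (8*156 + 17176) - 1*(-29821) = (1248 + 17176) + 29821 = 18424 + 29821 = 48245)
-y = -1*48245 = -48245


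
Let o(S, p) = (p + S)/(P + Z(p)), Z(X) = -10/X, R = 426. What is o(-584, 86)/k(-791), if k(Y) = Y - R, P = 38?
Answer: 7138/660831 ≈ 0.010802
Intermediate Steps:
k(Y) = -426 + Y (k(Y) = Y - 1*426 = Y - 426 = -426 + Y)
o(S, p) = (S + p)/(38 - 10/p) (o(S, p) = (p + S)/(38 - 10/p) = (S + p)/(38 - 10/p))
o(-584, 86)/k(-791) = ((½)*86*(-584 + 86)/(-5 + 19*86))/(-426 - 791) = ((½)*86*(-498)/(-5 + 1634))/(-1217) = ((½)*86*(-498)/1629)*(-1/1217) = ((½)*86*(1/1629)*(-498))*(-1/1217) = -7138/543*(-1/1217) = 7138/660831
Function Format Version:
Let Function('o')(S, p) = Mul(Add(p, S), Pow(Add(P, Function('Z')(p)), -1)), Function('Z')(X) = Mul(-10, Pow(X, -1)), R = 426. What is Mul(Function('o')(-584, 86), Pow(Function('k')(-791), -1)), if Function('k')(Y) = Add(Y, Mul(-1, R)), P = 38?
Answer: Rational(7138, 660831) ≈ 0.010802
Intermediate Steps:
Function('k')(Y) = Add(-426, Y) (Function('k')(Y) = Add(Y, Mul(-1, 426)) = Add(Y, -426) = Add(-426, Y))
Function('o')(S, p) = Mul(Pow(Add(38, Mul(-10, Pow(p, -1))), -1), Add(S, p)) (Function('o')(S, p) = Mul(Add(p, S), Pow(Add(38, Mul(-10, Pow(p, -1))), -1)) = Mul(Add(S, p), Pow(Add(38, Mul(-10, Pow(p, -1))), -1)) = Mul(Pow(Add(38, Mul(-10, Pow(p, -1))), -1), Add(S, p)))
Mul(Function('o')(-584, 86), Pow(Function('k')(-791), -1)) = Mul(Mul(Rational(1, 2), 86, Pow(Add(-5, Mul(19, 86)), -1), Add(-584, 86)), Pow(Add(-426, -791), -1)) = Mul(Mul(Rational(1, 2), 86, Pow(Add(-5, 1634), -1), -498), Pow(-1217, -1)) = Mul(Mul(Rational(1, 2), 86, Pow(1629, -1), -498), Rational(-1, 1217)) = Mul(Mul(Rational(1, 2), 86, Rational(1, 1629), -498), Rational(-1, 1217)) = Mul(Rational(-7138, 543), Rational(-1, 1217)) = Rational(7138, 660831)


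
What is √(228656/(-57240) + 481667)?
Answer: √2739807548385/2385 ≈ 694.02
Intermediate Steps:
√(228656/(-57240) + 481667) = √(228656*(-1/57240) + 481667) = √(-28582/7155 + 481667) = √(3446298803/7155) = √2739807548385/2385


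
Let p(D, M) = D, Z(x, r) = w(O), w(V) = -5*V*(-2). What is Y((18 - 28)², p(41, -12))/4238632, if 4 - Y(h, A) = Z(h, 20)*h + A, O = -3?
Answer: 2963/4238632 ≈ 0.00069905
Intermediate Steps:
w(V) = 10*V
Z(x, r) = -30 (Z(x, r) = 10*(-3) = -30)
Y(h, A) = 4 - A + 30*h (Y(h, A) = 4 - (-30*h + A) = 4 - (A - 30*h) = 4 + (-A + 30*h) = 4 - A + 30*h)
Y((18 - 28)², p(41, -12))/4238632 = (4 - 1*41 + 30*(18 - 28)²)/4238632 = (4 - 41 + 30*(-10)²)*(1/4238632) = (4 - 41 + 30*100)*(1/4238632) = (4 - 41 + 3000)*(1/4238632) = 2963*(1/4238632) = 2963/4238632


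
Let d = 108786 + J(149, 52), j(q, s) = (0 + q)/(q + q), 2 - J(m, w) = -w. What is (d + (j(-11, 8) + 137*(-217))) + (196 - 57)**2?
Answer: 196865/2 ≈ 98433.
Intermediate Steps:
J(m, w) = 2 + w (J(m, w) = 2 - (-1)*w = 2 + w)
j(q, s) = 1/2 (j(q, s) = q/((2*q)) = q*(1/(2*q)) = 1/2)
d = 108840 (d = 108786 + (2 + 52) = 108786 + 54 = 108840)
(d + (j(-11, 8) + 137*(-217))) + (196 - 57)**2 = (108840 + (1/2 + 137*(-217))) + (196 - 57)**2 = (108840 + (1/2 - 29729)) + 139**2 = (108840 - 59457/2) + 19321 = 158223/2 + 19321 = 196865/2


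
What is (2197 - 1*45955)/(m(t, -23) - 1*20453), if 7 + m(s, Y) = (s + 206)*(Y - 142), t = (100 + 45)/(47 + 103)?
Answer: 7956/9929 ≈ 0.80129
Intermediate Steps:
t = 29/30 (t = 145/150 = 145*(1/150) = 29/30 ≈ 0.96667)
m(s, Y) = -7 + (-142 + Y)*(206 + s) (m(s, Y) = -7 + (s + 206)*(Y - 142) = -7 + (206 + s)*(-142 + Y) = -7 + (-142 + Y)*(206 + s))
(2197 - 1*45955)/(m(t, -23) - 1*20453) = (2197 - 1*45955)/((-29259 - 142*29/30 + 206*(-23) - 23*29/30) - 1*20453) = (2197 - 45955)/((-29259 - 2059/15 - 4738 - 667/30) - 20453) = -43758/(-68313/2 - 20453) = -43758/(-109219/2) = -43758*(-2/109219) = 7956/9929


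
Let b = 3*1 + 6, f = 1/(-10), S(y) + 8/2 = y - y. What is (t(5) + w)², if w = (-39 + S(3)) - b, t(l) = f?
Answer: 271441/100 ≈ 2714.4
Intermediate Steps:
S(y) = -4 (S(y) = -4 + (y - y) = -4 + 0 = -4)
f = -⅒ ≈ -0.10000
t(l) = -⅒
b = 9 (b = 3 + 6 = 9)
w = -52 (w = (-39 - 4) - 1*9 = -43 - 9 = -52)
(t(5) + w)² = (-⅒ - 52)² = (-521/10)² = 271441/100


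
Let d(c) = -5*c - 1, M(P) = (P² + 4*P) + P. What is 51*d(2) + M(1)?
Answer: -555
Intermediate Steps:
M(P) = P² + 5*P
d(c) = -1 - 5*c
51*d(2) + M(1) = 51*(-1 - 5*2) + 1*(5 + 1) = 51*(-1 - 10) + 1*6 = 51*(-11) + 6 = -561 + 6 = -555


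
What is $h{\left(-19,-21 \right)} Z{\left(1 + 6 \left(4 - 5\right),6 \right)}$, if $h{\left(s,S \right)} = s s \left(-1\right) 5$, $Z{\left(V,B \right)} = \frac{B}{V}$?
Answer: $2166$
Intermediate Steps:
$h{\left(s,S \right)} = - 5 s^{2}$ ($h{\left(s,S \right)} = s - s 5 = s \left(- 5 s\right) = - 5 s^{2}$)
$h{\left(-19,-21 \right)} Z{\left(1 + 6 \left(4 - 5\right),6 \right)} = - 5 \left(-19\right)^{2} \frac{6}{1 + 6 \left(4 - 5\right)} = \left(-5\right) 361 \frac{6}{1 + 6 \left(4 - 5\right)} = - 1805 \frac{6}{1 + 6 \left(-1\right)} = - 1805 \frac{6}{1 - 6} = - 1805 \frac{6}{-5} = - 1805 \cdot 6 \left(- \frac{1}{5}\right) = \left(-1805\right) \left(- \frac{6}{5}\right) = 2166$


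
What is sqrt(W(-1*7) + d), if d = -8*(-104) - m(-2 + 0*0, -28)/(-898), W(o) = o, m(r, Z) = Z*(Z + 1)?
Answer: sqrt(166490547)/449 ≈ 28.737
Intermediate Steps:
m(r, Z) = Z*(1 + Z)
d = 373946/449 (d = -8*(-104) - (-28*(1 - 28))/(-898) = 832 - (-28*(-27))*(-1)/898 = 832 - 756*(-1)/898 = 832 - 1*(-378/449) = 832 + 378/449 = 373946/449 ≈ 832.84)
sqrt(W(-1*7) + d) = sqrt(-1*7 + 373946/449) = sqrt(-7 + 373946/449) = sqrt(370803/449) = sqrt(166490547)/449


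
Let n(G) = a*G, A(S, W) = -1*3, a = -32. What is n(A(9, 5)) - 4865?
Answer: -4769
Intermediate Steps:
A(S, W) = -3
n(G) = -32*G
n(A(9, 5)) - 4865 = -32*(-3) - 4865 = 96 - 4865 = -4769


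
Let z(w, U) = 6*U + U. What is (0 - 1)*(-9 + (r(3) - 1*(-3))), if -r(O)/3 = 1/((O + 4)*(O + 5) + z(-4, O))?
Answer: 465/77 ≈ 6.0390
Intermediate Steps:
z(w, U) = 7*U
r(O) = -3/(7*O + (4 + O)*(5 + O)) (r(O) = -3/((O + 4)*(O + 5) + 7*O) = -3/((4 + O)*(5 + O) + 7*O) = -3/(7*O + (4 + O)*(5 + O)))
(0 - 1)*(-9 + (r(3) - 1*(-3))) = (0 - 1)*(-9 + (-3/(20 + 3² + 16*3) - 1*(-3))) = -(-9 + (-3/(20 + 9 + 48) + 3)) = -(-9 + (-3/77 + 3)) = -(-9 + 228/77) = -1*(-465/77) = 465/77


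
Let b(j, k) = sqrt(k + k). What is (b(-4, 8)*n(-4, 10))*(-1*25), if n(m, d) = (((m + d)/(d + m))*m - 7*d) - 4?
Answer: 7800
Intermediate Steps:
b(j, k) = sqrt(2)*sqrt(k) (b(j, k) = sqrt(2*k) = sqrt(2)*sqrt(k))
n(m, d) = -4 + m - 7*d (n(m, d) = (((d + m)/(d + m))*m - 7*d) - 4 = (1*m - 7*d) - 4 = (m - 7*d) - 4 = -4 + m - 7*d)
(b(-4, 8)*n(-4, 10))*(-1*25) = ((sqrt(2)*sqrt(8))*(-4 - 4 - 7*10))*(-1*25) = ((sqrt(2)*(2*sqrt(2)))*(-4 - 4 - 70))*(-25) = (4*(-78))*(-25) = -312*(-25) = 7800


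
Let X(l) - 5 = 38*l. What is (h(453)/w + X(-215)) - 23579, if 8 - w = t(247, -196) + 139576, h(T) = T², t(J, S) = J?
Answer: -493165841/15535 ≈ -31745.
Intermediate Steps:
w = -139815 (w = 8 - (247 + 139576) = 8 - 1*139823 = 8 - 139823 = -139815)
X(l) = 5 + 38*l
(h(453)/w + X(-215)) - 23579 = (453²/(-139815) + (5 + 38*(-215))) - 23579 = (205209*(-1/139815) + (5 - 8170)) - 23579 = (-22801/15535 - 8165) - 23579 = -126866076/15535 - 23579 = -493165841/15535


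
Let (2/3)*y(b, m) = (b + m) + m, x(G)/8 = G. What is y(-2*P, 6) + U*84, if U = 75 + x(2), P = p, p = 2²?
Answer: 7650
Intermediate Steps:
p = 4
x(G) = 8*G
P = 4
y(b, m) = 3*m + 3*b/2 (y(b, m) = 3*((b + m) + m)/2 = 3*(b + 2*m)/2 = 3*m + 3*b/2)
U = 91 (U = 75 + 8*2 = 75 + 16 = 91)
y(-2*P, 6) + U*84 = (3*6 + 3*(-2*4)/2) + 91*84 = (18 + (3/2)*(-8)) + 7644 = (18 - 12) + 7644 = 6 + 7644 = 7650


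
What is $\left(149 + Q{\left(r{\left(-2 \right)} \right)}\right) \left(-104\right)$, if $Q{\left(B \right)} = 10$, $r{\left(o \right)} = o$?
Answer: $-16536$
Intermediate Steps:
$\left(149 + Q{\left(r{\left(-2 \right)} \right)}\right) \left(-104\right) = \left(149 + 10\right) \left(-104\right) = 159 \left(-104\right) = -16536$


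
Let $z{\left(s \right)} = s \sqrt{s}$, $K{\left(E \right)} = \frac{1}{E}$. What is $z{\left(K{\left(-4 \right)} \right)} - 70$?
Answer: $-70 - \frac{i}{8} \approx -70.0 - 0.125 i$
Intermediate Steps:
$z{\left(s \right)} = s^{\frac{3}{2}}$
$z{\left(K{\left(-4 \right)} \right)} - 70 = \left(\frac{1}{-4}\right)^{\frac{3}{2}} - 70 = \left(- \frac{1}{4}\right)^{\frac{3}{2}} - 70 = - \frac{i}{8} - 70 = -70 - \frac{i}{8}$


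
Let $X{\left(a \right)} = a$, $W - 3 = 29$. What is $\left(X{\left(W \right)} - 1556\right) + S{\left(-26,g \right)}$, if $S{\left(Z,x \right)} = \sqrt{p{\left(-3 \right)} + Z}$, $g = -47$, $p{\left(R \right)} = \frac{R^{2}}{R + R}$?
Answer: $-1524 + \frac{i \sqrt{110}}{2} \approx -1524.0 + 5.244 i$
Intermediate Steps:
$W = 32$ ($W = 3 + 29 = 32$)
$p{\left(R \right)} = \frac{R}{2}$ ($p{\left(R \right)} = \frac{R^{2}}{2 R} = \frac{1}{2 R} R^{2} = \frac{R}{2}$)
$S{\left(Z,x \right)} = \sqrt{- \frac{3}{2} + Z}$ ($S{\left(Z,x \right)} = \sqrt{\frac{1}{2} \left(-3\right) + Z} = \sqrt{- \frac{3}{2} + Z}$)
$\left(X{\left(W \right)} - 1556\right) + S{\left(-26,g \right)} = \left(32 - 1556\right) + \frac{\sqrt{-6 + 4 \left(-26\right)}}{2} = -1524 + \frac{\sqrt{-6 - 104}}{2} = -1524 + \frac{\sqrt{-110}}{2} = -1524 + \frac{i \sqrt{110}}{2}$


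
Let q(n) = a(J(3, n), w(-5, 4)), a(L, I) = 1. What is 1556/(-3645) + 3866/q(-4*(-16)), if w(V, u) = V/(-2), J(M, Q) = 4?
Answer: 14090014/3645 ≈ 3865.6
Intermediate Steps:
w(V, u) = -V/2 (w(V, u) = V*(-½) = -V/2)
q(n) = 1
1556/(-3645) + 3866/q(-4*(-16)) = 1556/(-3645) + 3866/1 = 1556*(-1/3645) + 3866*1 = -1556/3645 + 3866 = 14090014/3645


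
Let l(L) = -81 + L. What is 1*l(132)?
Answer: 51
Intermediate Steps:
1*l(132) = 1*(-81 + 132) = 1*51 = 51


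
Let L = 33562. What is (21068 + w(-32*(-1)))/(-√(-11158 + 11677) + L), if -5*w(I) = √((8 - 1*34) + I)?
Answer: (21068 - √6/5)/(33562 - √519) ≈ 0.62815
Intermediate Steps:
w(I) = -√(-26 + I)/5 (w(I) = -√((8 - 1*34) + I)/5 = -√((8 - 34) + I)/5 = -√(-26 + I)/5)
(21068 + w(-32*(-1)))/(-√(-11158 + 11677) + L) = (21068 - √(-26 - 32*(-1))/5)/(-√(-11158 + 11677) + 33562) = (21068 - √(-26 + 32)/5)/(-√519 + 33562) = (21068 - √6/5)/(33562 - √519)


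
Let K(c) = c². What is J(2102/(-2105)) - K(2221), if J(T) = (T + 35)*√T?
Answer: -4932841 + 71573*I*√4424710/4431025 ≈ -4.9328e+6 + 33.977*I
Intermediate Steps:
J(T) = √T*(35 + T) (J(T) = (35 + T)*√T = √T*(35 + T))
J(2102/(-2105)) - K(2221) = √(2102/(-2105))*(35 + 2102/(-2105)) - 1*2221² = √(2102*(-1/2105))*(35 + 2102*(-1/2105)) - 1*4932841 = √(-2102/2105)*(35 - 2102/2105) - 4932841 = (I*√4424710/2105)*(71573/2105) - 4932841 = 71573*I*√4424710/4431025 - 4932841 = -4932841 + 71573*I*√4424710/4431025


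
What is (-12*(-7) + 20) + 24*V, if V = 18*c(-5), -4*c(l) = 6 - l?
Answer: -1084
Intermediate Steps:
c(l) = -3/2 + l/4 (c(l) = -(6 - l)/4 = -3/2 + l/4)
V = -99/2 (V = 18*(-3/2 + (¼)*(-5)) = 18*(-3/2 - 5/4) = 18*(-11/4) = -99/2 ≈ -49.500)
(-12*(-7) + 20) + 24*V = (-12*(-7) + 20) + 24*(-99/2) = (84 + 20) - 1188 = 104 - 1188 = -1084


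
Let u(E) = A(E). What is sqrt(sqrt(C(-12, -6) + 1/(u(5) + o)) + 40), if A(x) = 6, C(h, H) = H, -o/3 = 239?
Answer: sqrt(2246760 + 237*I*sqrt(337093))/237 ≈ 6.3275 + 0.19358*I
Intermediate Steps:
o = -717 (o = -3*239 = -717)
u(E) = 6
sqrt(sqrt(C(-12, -6) + 1/(u(5) + o)) + 40) = sqrt(sqrt(-6 + 1/(6 - 717)) + 40) = sqrt(sqrt(-6 + 1/(-711)) + 40) = sqrt(sqrt(-6 - 1/711) + 40) = sqrt(sqrt(-4267/711) + 40) = sqrt(I*sqrt(337093)/237 + 40) = sqrt(40 + I*sqrt(337093)/237)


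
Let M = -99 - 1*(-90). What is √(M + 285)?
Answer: 2*√69 ≈ 16.613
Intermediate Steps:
M = -9 (M = -99 + 90 = -9)
√(M + 285) = √(-9 + 285) = √276 = 2*√69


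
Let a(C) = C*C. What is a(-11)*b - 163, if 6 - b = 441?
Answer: -52798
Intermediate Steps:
b = -435 (b = 6 - 1*441 = 6 - 441 = -435)
a(C) = C**2
a(-11)*b - 163 = (-11)**2*(-435) - 163 = 121*(-435) - 163 = -52635 - 163 = -52798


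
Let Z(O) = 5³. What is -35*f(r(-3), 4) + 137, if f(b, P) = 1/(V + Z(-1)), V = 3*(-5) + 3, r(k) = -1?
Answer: 15446/113 ≈ 136.69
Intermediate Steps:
V = -12 (V = -15 + 3 = -12)
Z(O) = 125
f(b, P) = 1/113 (f(b, P) = 1/(-12 + 125) = 1/113)
-35*f(r(-3), 4) + 137 = -35*1/113 + 137 = -35/113 + 137 = 15446/113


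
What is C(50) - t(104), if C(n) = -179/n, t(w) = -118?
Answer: 5721/50 ≈ 114.42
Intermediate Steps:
C(50) - t(104) = -179/50 - 1*(-118) = -179*1/50 + 118 = -179/50 + 118 = 5721/50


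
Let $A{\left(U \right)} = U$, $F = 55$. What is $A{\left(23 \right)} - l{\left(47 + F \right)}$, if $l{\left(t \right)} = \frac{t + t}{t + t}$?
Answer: $22$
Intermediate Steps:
$l{\left(t \right)} = 1$ ($l{\left(t \right)} = \frac{2 t}{2 t} = 2 t \frac{1}{2 t} = 1$)
$A{\left(23 \right)} - l{\left(47 + F \right)} = 23 - 1 = 22$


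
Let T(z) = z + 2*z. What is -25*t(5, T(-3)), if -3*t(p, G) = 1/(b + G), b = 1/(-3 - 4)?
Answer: -175/192 ≈ -0.91146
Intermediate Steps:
b = -⅐ (b = 1/(-7) = -⅐ ≈ -0.14286)
T(z) = 3*z
t(p, G) = -1/(3*(-⅐ + G))
-25*t(5, T(-3)) = -(-175)/(-3 + 21*(3*(-3))) = -(-175)/(-3 + 21*(-9)) = -(-175)/(-3 - 189) = -(-175)/(-192) = -(-175)*(-1)/192 = -25*7/192 = -175/192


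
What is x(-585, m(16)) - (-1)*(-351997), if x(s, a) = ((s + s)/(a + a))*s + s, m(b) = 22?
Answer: -7414579/22 ≈ -3.3703e+5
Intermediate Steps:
x(s, a) = s + s²/a (x(s, a) = ((2*s)/((2*a)))*s + s = ((2*s)*(1/(2*a)))*s + s = (s/a)*s + s = s²/a + s = s + s²/a)
x(-585, m(16)) - (-1)*(-351997) = -585*(22 - 585)/22 - (-1)*(-351997) = -585*1/22*(-563) - 1*351997 = 329355/22 - 351997 = -7414579/22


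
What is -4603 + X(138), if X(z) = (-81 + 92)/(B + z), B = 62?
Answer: -920589/200 ≈ -4602.9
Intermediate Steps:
X(z) = 11/(62 + z) (X(z) = (-81 + 92)/(62 + z) = 11/(62 + z))
-4603 + X(138) = -4603 + 11/(62 + 138) = -4603 + 11/200 = -920589/200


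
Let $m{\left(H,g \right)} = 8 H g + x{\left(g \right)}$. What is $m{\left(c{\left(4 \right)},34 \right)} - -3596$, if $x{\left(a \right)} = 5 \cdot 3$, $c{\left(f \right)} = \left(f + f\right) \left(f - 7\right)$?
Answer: $-2917$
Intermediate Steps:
$c{\left(f \right)} = 2 f \left(-7 + f\right)$
$x{\left(a \right)} = 15$
$m{\left(H,g \right)} = 15 + 8 H g$ ($m{\left(H,g \right)} = 8 H g + 15 = 15 + 8 H g$)
$m{\left(c{\left(4 \right)},34 \right)} - -3596 = \left(15 + 8 \cdot 2 \cdot 4 \left(-7 + 4\right) 34\right) - -3596 = \left(15 + 8 \cdot 2 \cdot 4 \left(-3\right) 34\right) + 3596 = \left(15 + 8 \left(-24\right) 34\right) + 3596 = \left(15 - 6528\right) + 3596 = -6513 + 3596 = -2917$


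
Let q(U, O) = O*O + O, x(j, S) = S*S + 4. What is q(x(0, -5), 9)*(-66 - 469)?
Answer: -48150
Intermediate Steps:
x(j, S) = 4 + S**2 (x(j, S) = S**2 + 4 = 4 + S**2)
q(U, O) = O + O**2 (q(U, O) = O**2 + O = O + O**2)
q(x(0, -5), 9)*(-66 - 469) = (9*(1 + 9))*(-66 - 469) = (9*10)*(-535) = 90*(-535) = -48150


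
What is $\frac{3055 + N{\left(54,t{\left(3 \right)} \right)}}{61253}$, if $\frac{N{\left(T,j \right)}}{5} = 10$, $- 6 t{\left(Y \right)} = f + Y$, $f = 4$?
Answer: $\frac{3105}{61253} \approx 0.050691$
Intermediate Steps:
$t{\left(Y \right)} = - \frac{2}{3} - \frac{Y}{6}$ ($t{\left(Y \right)} = - \frac{4 + Y}{6} = - \frac{2}{3} - \frac{Y}{6}$)
$N{\left(T,j \right)} = 50$ ($N{\left(T,j \right)} = 5 \cdot 10 = 50$)
$\frac{3055 + N{\left(54,t{\left(3 \right)} \right)}}{61253} = \frac{3055 + 50}{61253} = 3105 \cdot \frac{1}{61253} = \frac{3105}{61253}$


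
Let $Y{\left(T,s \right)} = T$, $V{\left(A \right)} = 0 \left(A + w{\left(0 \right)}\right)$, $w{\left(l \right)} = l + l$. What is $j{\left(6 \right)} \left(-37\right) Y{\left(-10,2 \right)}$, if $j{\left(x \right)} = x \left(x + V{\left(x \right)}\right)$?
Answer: $13320$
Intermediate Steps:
$w{\left(l \right)} = 2 l$
$V{\left(A \right)} = 0$ ($V{\left(A \right)} = 0 \left(A + 2 \cdot 0\right) = 0 \left(A + 0\right) = 0 A = 0$)
$j{\left(x \right)} = x^{2}$ ($j{\left(x \right)} = x \left(x + 0\right) = x x = x^{2}$)
$j{\left(6 \right)} \left(-37\right) Y{\left(-10,2 \right)} = 6^{2} \left(-37\right) \left(-10\right) = 36 \left(-37\right) \left(-10\right) = \left(-1332\right) \left(-10\right) = 13320$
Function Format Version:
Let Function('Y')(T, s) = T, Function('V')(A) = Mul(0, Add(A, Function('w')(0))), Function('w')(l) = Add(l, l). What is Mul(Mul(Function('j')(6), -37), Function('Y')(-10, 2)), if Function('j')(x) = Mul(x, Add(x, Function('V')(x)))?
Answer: 13320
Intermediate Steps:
Function('w')(l) = Mul(2, l)
Function('V')(A) = 0 (Function('V')(A) = Mul(0, Add(A, Mul(2, 0))) = Mul(0, Add(A, 0)) = Mul(0, A) = 0)
Function('j')(x) = Pow(x, 2) (Function('j')(x) = Mul(x, Add(x, 0)) = Mul(x, x) = Pow(x, 2))
Mul(Mul(Function('j')(6), -37), Function('Y')(-10, 2)) = Mul(Mul(Pow(6, 2), -37), -10) = Mul(Mul(36, -37), -10) = Mul(-1332, -10) = 13320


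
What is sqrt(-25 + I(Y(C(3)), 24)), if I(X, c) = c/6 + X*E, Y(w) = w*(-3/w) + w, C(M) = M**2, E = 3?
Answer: I*sqrt(3) ≈ 1.732*I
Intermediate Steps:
Y(w) = -3 + w
I(X, c) = 3*X + c/6 (I(X, c) = c/6 + X*3 = c*(1/6) + 3*X = c/6 + 3*X = 3*X + c/6)
sqrt(-25 + I(Y(C(3)), 24)) = sqrt(-25 + (3*(-3 + 3**2) + (1/6)*24)) = sqrt(-25 + (3*(-3 + 9) + 4)) = sqrt(-25 + (3*6 + 4)) = sqrt(-25 + (18 + 4)) = sqrt(-25 + 22) = sqrt(-3) = I*sqrt(3)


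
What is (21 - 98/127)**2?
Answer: 6599761/16129 ≈ 409.19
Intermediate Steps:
(21 - 98/127)**2 = (2569/127)**2 = 6599761/16129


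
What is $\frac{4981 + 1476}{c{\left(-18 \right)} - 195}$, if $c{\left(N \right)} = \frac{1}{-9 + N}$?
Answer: $- \frac{174339}{5266} \approx -33.107$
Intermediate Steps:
$\frac{4981 + 1476}{c{\left(-18 \right)} - 195} = \frac{4981 + 1476}{\frac{1}{-9 - 18} - 195} = \frac{6457}{\frac{1}{-27} - 195} = \frac{6457}{- \frac{1}{27} - 195} = \frac{6457}{- \frac{5266}{27}} = 6457 \left(- \frac{27}{5266}\right) = - \frac{174339}{5266}$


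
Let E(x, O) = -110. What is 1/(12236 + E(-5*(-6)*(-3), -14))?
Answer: 1/12126 ≈ 8.2467e-5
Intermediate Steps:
1/(12236 + E(-5*(-6)*(-3), -14)) = 1/(12236 - 110) = 1/12126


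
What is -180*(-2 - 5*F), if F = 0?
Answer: 360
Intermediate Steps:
-180*(-2 - 5*F) = -180*(-2 - 5*0) = -180*(-2 + 0) = -180*(-2) = 360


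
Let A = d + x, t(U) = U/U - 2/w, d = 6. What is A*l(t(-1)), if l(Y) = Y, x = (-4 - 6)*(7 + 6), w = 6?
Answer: -248/3 ≈ -82.667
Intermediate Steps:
t(U) = ⅔ (t(U) = U/U - 2/6 = 1 - 2*⅙ = 1 - ⅓ = ⅔)
x = -130 (x = -10*13 = -130)
A = -124 (A = 6 - 130 = -124)
A*l(t(-1)) = -124*⅔ = -248/3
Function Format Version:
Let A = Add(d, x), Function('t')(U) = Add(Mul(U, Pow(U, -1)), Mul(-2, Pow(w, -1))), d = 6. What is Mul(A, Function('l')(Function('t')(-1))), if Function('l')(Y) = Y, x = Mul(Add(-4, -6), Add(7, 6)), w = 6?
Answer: Rational(-248, 3) ≈ -82.667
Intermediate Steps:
Function('t')(U) = Rational(2, 3) (Function('t')(U) = Add(Mul(U, Pow(U, -1)), Mul(-2, Pow(6, -1))) = Add(1, Mul(-2, Rational(1, 6))) = Add(1, Rational(-1, 3)) = Rational(2, 3))
x = -130 (x = Mul(-10, 13) = -130)
A = -124 (A = Add(6, -130) = -124)
Mul(A, Function('l')(Function('t')(-1))) = Mul(-124, Rational(2, 3)) = Rational(-248, 3)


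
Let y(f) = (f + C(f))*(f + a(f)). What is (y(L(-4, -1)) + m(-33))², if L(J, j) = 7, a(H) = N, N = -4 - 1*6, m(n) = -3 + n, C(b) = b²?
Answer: 41616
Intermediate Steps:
N = -10 (N = -4 - 6 = -10)
a(H) = -10
y(f) = (-10 + f)*(f + f²) (y(f) = (f + f²)*(f - 10) = (f + f²)*(-10 + f) = (-10 + f)*(f + f²))
(y(L(-4, -1)) + m(-33))² = (7*(-10 + 7² - 9*7) + (-3 - 33))² = (7*(-10 + 49 - 63) - 36)² = (7*(-24) - 36)² = (-168 - 36)² = (-204)² = 41616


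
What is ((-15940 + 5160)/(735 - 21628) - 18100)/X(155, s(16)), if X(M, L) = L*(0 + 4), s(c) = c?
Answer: -47269065/167144 ≈ -282.80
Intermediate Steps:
X(M, L) = 4*L (X(M, L) = L*4 = 4*L)
((-15940 + 5160)/(735 - 21628) - 18100)/X(155, s(16)) = ((-15940 + 5160)/(735 - 21628) - 18100)/((4*16)) = (-10780/(-20893) - 18100)/64 = (-10780*(-1/20893) - 18100)*(1/64) = (10780/20893 - 18100)*(1/64) = -378152520/20893*1/64 = -47269065/167144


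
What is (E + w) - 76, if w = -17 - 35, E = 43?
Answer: -85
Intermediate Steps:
w = -52
(E + w) - 76 = (43 - 52) - 76 = -9 - 76 = -85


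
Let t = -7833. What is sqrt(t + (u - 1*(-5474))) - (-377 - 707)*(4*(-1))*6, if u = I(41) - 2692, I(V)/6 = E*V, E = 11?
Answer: -26016 + I*sqrt(2345) ≈ -26016.0 + 48.425*I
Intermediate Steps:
I(V) = 66*V (I(V) = 6*(11*V) = 66*V)
u = 14 (u = 66*41 - 2692 = 2706 - 2692 = 14)
sqrt(t + (u - 1*(-5474))) - (-377 - 707)*(4*(-1))*6 = sqrt(-7833 + (14 - 1*(-5474))) - (-377 - 707)*(4*(-1))*6 = sqrt(-7833 + (14 + 5474)) - (-1084)*(-4*6) = sqrt(-7833 + 5488) - (-1084)*(-24) = sqrt(-2345) - 1*26016 = I*sqrt(2345) - 26016 = -26016 + I*sqrt(2345)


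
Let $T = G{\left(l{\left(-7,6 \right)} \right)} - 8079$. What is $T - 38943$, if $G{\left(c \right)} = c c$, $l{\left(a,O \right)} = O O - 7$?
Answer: $-46181$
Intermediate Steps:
$l{\left(a,O \right)} = -7 + O^{2}$ ($l{\left(a,O \right)} = O^{2} - 7 = -7 + O^{2}$)
$G{\left(c \right)} = c^{2}$
$T = -7238$ ($T = \left(-7 + 6^{2}\right)^{2} - 8079 = \left(-7 + 36\right)^{2} - 8079 = 29^{2} - 8079 = 841 - 8079 = -7238$)
$T - 38943 = -7238 - 38943 = -46181$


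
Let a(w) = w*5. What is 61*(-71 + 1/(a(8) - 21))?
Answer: -82228/19 ≈ -4327.8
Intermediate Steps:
a(w) = 5*w
61*(-71 + 1/(a(8) - 21)) = 61*(-71 + 1/(5*8 - 21)) = 61*(-71 + 1/(40 - 21)) = 61*(-71 + 1/19) = 61*(-1348/19) = -82228/19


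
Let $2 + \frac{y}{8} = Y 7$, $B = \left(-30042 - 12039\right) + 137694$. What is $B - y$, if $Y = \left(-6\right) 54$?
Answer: $113773$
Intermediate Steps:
$Y = -324$
$B = 95613$ ($B = -42081 + 137694 = 95613$)
$y = -18160$ ($y = -16 + 8 \left(\left(-324\right) 7\right) = -16 + 8 \left(-2268\right) = -16 - 18144 = -18160$)
$B - y = 95613 - -18160 = 95613 + 18160 = 113773$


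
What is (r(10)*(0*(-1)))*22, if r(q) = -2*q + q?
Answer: 0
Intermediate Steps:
r(q) = -q
(r(10)*(0*(-1)))*22 = ((-1*10)*(0*(-1)))*22 = -10*0*22 = 0*22 = 0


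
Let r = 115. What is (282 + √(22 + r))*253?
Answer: 71346 + 253*√137 ≈ 74307.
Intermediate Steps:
(282 + √(22 + r))*253 = (282 + √(22 + 115))*253 = (282 + √137)*253 = 71346 + 253*√137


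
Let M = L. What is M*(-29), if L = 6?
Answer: -174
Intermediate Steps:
M = 6
M*(-29) = 6*(-29) = -174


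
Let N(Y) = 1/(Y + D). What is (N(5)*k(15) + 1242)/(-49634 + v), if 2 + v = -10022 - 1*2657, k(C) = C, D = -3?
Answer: -2499/124630 ≈ -0.020051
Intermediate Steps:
v = -12681 (v = -2 + (-10022 - 1*2657) = -2 + (-10022 - 2657) = -2 - 12679 = -12681)
N(Y) = 1/(-3 + Y) (N(Y) = 1/(Y - 3) = 1/(-3 + Y))
(N(5)*k(15) + 1242)/(-49634 + v) = (15/(-3 + 5) + 1242)/(-49634 - 12681) = (15/2 + 1242)/(-62315) = ((1/2)*15 + 1242)*(-1/62315) = (15/2 + 1242)*(-1/62315) = (2499/2)*(-1/62315) = -2499/124630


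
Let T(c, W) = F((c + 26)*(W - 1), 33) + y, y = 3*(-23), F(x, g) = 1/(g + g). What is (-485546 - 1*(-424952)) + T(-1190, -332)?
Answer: -4003757/66 ≈ -60663.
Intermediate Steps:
F(x, g) = 1/(2*g)
y = -69
T(c, W) = -4553/66 (T(c, W) = (½)/33 - 69 = (½)*(1/33) - 69 = 1/66 - 69 = -4553/66)
(-485546 - 1*(-424952)) + T(-1190, -332) = (-485546 - 1*(-424952)) - 4553/66 = (-485546 + 424952) - 4553/66 = -60594 - 4553/66 = -4003757/66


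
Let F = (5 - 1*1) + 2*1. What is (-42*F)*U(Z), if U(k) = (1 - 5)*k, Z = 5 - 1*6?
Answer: -1008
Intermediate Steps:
Z = -1 (Z = 5 - 6 = -1)
F = 6 (F = (5 - 1) + 2 = 4 + 2 = 6)
U(k) = -4*k
(-42*F)*U(Z) = (-42*6)*(-4*(-1)) = -252*4 = -1008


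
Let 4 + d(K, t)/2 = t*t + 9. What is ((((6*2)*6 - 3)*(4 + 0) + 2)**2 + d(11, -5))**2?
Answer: 5982094336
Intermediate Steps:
d(K, t) = 10 + 2*t**2 (d(K, t) = -8 + 2*(t*t + 9) = -8 + 2*(t**2 + 9) = -8 + 2*(9 + t**2) = -8 + (18 + 2*t**2) = 10 + 2*t**2)
((((6*2)*6 - 3)*(4 + 0) + 2)**2 + d(11, -5))**2 = ((((6*2)*6 - 3)*(4 + 0) + 2)**2 + (10 + 2*(-5)**2))**2 = (((12*6 - 3)*4 + 2)**2 + (10 + 2*25))**2 = (((72 - 3)*4 + 2)**2 + (10 + 50))**2 = ((69*4 + 2)**2 + 60)**2 = ((276 + 2)**2 + 60)**2 = (278**2 + 60)**2 = (77284 + 60)**2 = 77344**2 = 5982094336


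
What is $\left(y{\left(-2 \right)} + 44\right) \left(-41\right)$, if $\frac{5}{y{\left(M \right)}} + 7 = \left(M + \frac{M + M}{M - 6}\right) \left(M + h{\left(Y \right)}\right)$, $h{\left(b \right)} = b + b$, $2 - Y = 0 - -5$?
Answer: $-1845$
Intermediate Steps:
$Y = -3$ ($Y = 2 - \left(0 - -5\right) = 2 - \left(0 + 5\right) = 2 - 5 = -3$)
$h{\left(b \right)} = 2 b$
$y{\left(M \right)} = \frac{5}{-7 + \left(-6 + M\right) \left(M + \frac{2 M}{-6 + M}\right)}$ ($y{\left(M \right)} = \frac{5}{-7 + \left(M + \frac{M + M}{M - 6}\right) \left(M + 2 \left(-3\right)\right)} = \frac{5}{-7 + \left(M + \frac{2 M}{-6 + M}\right) \left(M - 6\right)} = \frac{5}{-7 + \left(M + \frac{2 M}{-6 + M}\right) \left(-6 + M\right)} = \frac{5}{-7 + \left(-6 + M\right) \left(M + \frac{2 M}{-6 + M}\right)}$)
$\left(y{\left(-2 \right)} + 44\right) \left(-41\right) = \left(\frac{5}{-7 + \left(-2\right)^{2} - -8} + 44\right) \left(-41\right) = \left(\frac{5}{-7 + 4 + 8} + 44\right) \left(-41\right) = \left(\frac{5}{5} + 44\right) \left(-41\right) = \left(5 \cdot \frac{1}{5} + 44\right) \left(-41\right) = \left(1 + 44\right) \left(-41\right) = 45 \left(-41\right) = -1845$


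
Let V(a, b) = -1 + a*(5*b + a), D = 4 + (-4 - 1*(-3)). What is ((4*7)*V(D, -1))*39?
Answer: -7644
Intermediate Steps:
D = 3 (D = 4 + (-4 + 3) = 4 - 1 = 3)
V(a, b) = -1 + a*(a + 5*b)
((4*7)*V(D, -1))*39 = ((4*7)*(-1 + 3² + 5*3*(-1)))*39 = (28*(-1 + 9 - 15))*39 = (28*(-7))*39 = -196*39 = -7644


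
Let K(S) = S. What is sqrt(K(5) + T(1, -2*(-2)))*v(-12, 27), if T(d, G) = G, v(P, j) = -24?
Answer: -72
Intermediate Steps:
sqrt(K(5) + T(1, -2*(-2)))*v(-12, 27) = sqrt(5 - 2*(-2))*(-24) = sqrt(5 + 4)*(-24) = sqrt(9)*(-24) = 3*(-24) = -72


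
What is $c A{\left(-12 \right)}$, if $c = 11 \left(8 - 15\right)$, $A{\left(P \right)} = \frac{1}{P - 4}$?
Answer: $\frac{77}{16} \approx 4.8125$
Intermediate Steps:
$A{\left(P \right)} = \frac{1}{-4 + P}$
$c = -77$ ($c = 11 \left(-7\right) = -77$)
$c A{\left(-12 \right)} = - \frac{77}{-4 - 12} = - \frac{77}{-16} = \left(-77\right) \left(- \frac{1}{16}\right) = \frac{77}{16}$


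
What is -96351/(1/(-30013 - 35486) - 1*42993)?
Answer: 6310894149/2815998508 ≈ 2.2411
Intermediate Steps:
-96351/(1/(-30013 - 35486) - 1*42993) = -96351/(1/(-65499) - 42993) = -96351/(-1/65499 - 42993) = -96351/(-2815998508/65499) = -96351*(-65499/2815998508) = 6310894149/2815998508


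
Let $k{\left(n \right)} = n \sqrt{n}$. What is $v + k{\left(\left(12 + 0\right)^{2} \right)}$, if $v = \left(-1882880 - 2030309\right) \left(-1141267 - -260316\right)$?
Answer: $3447327764467$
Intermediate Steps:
$k{\left(n \right)} = n^{\frac{3}{2}}$
$v = 3447327762739$ ($v = - 3913189 \left(-1141267 + \left(-259796 + 520112\right)\right) = - 3913189 \left(-1141267 + 260316\right) = \left(-3913189\right) \left(-880951\right) = 3447327762739$)
$v + k{\left(\left(12 + 0\right)^{2} \right)} = 3447327762739 + \left(\left(12 + 0\right)^{2}\right)^{\frac{3}{2}} = 3447327762739 + \left(12^{2}\right)^{\frac{3}{2}} = 3447327762739 + 144^{\frac{3}{2}} = 3447327762739 + 1728 = 3447327764467$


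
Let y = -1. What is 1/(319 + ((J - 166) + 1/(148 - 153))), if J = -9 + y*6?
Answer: 5/689 ≈ 0.0072569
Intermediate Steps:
J = -15 (J = -9 - 1*6 = -9 - 6 = -15)
1/(319 + ((J - 166) + 1/(148 - 153))) = 1/(319 + ((-15 - 166) + 1/(148 - 153))) = 1/(319 + (-181 + 1/(-5))) = 1/(319 + (-181 - 1/5)) = 1/(319 - 906/5) = 1/(689/5) = 5/689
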